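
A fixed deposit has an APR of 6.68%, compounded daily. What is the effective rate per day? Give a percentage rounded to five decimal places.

0.01830%

With a nominal annual rate compounded daily, the periodic rate is the nominal rate divided by 365.
i = 0.0668 / 365 = 0.0001830 = 0.01830%.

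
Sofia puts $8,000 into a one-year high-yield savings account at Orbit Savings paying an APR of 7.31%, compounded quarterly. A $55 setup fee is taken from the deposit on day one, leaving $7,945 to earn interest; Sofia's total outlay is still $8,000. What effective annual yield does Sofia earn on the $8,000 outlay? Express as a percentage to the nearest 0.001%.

6.774%

Value after one year: 7,945 × (1 + 0.0731/4)^4 = 7,945 × 1.075128 = $8,541.89.
Effective yield on the $8,000 outlay: 8,541.89 / 8,000 − 1 = 0.067737 = 6.774%.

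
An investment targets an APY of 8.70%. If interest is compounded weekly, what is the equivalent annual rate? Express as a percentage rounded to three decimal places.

8.349%

(1 + r/52)^52 − 1 = 0.0870, so 1 + r/52 = 1.0870^(1/52).
r/52 = 0.001606, so r = 0.083489 = 8.349%.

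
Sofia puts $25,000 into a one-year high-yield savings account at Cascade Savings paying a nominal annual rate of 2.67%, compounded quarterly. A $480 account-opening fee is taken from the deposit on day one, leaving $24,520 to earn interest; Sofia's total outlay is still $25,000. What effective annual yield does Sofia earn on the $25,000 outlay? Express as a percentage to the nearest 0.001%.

Value after one year: 24,520 × (1 + 0.0267/4)^4 = 24,520 × 1.026969 = $25,181.27.
Effective yield on the $25,000 outlay: 25,181.27 / 25,000 − 1 = 0.007251 = 0.725%.

0.725%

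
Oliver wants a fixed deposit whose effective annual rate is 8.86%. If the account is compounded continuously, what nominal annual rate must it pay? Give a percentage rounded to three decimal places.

Continuous: nominal r satisfies e^r − 1 = 0.0886.
r = ln(1 + 0.0886) = ln(1.0886) = 0.084892 = 8.489%.

8.489%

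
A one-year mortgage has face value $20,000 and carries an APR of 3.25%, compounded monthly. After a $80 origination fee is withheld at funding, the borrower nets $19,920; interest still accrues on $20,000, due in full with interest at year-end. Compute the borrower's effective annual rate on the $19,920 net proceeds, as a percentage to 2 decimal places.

Amount owed after one year: 20,000 × (1 + 0.0325/12)^12 = 20,000 × 1.032989 = $20,659.77.
Effective rate on net proceeds: 20,659.77 / 19,920 − 1 = 0.037137 = 3.71%.

3.71%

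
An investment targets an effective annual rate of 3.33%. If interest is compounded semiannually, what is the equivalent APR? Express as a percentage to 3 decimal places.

(1 + r/2)^2 − 1 = 0.0333, so 1 + r/2 = 1.0333^(1/2).
r/2 = 0.016514, so r = 0.033027 = 3.303%.

3.303%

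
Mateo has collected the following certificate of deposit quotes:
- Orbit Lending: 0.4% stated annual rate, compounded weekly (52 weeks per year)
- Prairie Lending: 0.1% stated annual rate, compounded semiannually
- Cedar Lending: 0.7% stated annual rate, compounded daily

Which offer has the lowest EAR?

Orbit Lending: (1 + 0.004/52)^52 − 1 = 0.401%
Prairie Lending: (1 + 0.001/2)^2 − 1 = 0.100%
Cedar Lending: (1 + 0.007/365)^365 − 1 = 0.702%
The lowest effective annual rate is Prairie Lending at 0.100%.

Prairie Lending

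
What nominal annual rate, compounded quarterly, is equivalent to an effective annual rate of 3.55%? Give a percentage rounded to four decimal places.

3.5037%

(1 + r/4)^4 − 1 = 0.0355, so 1 + r/4 = 1.0355^(1/4).
r/4 = 0.008759, so r = 0.035037 = 3.5037%.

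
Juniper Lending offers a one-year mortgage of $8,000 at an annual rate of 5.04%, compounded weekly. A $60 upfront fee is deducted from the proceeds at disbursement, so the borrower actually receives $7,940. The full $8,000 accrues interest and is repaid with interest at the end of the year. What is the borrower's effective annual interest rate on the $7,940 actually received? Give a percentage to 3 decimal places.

5.961%

Amount owed after one year: 8,000 × (1 + 0.0504/52)^52 = 8,000 × 1.051666 = $8,413.33.
Effective rate on net proceeds: 8,413.33 / 7,940 − 1 = 0.059613 = 5.961%.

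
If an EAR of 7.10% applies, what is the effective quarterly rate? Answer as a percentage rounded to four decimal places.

1.7296%

The per-quarter rate i satisfies (1 + i)^4 = 1 + 0.0710.
i = 1.0710^(1/4) − 1 = 0.0172961 = 1.7296%.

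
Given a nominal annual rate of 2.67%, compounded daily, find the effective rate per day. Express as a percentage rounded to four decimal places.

0.0073%

With a nominal annual rate compounded daily, the periodic rate is the nominal rate divided by 365.
i = 0.0267 / 365 = 0.0000732 = 0.0073%.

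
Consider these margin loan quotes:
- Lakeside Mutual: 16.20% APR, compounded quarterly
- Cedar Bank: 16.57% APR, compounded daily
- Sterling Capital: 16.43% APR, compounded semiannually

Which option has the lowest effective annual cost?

Sterling Capital

Lakeside Mutual: (1 + 0.1620/4)^4 − 1 = 17.211%
Cedar Bank: (1 + 0.1657/365)^365 − 1 = 18.017%
Sterling Capital: (1 + 0.1643/2)^2 − 1 = 17.105%
The lowest effective annual rate is Sterling Capital at 17.105%.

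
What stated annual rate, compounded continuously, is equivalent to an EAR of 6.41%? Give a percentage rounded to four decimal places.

Continuous: nominal r satisfies e^r − 1 = 0.0641.
r = ln(1 + 0.0641) = ln(1.0641) = 0.062129 = 6.2129%.

6.2129%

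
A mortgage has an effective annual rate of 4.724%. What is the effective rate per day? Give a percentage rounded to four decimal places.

The per-day rate i satisfies (1 + i)^365 = 1 + 0.04724.
i = 1.04724^(1/365) − 1 = 0.0001265 = 0.0126%.

0.0126%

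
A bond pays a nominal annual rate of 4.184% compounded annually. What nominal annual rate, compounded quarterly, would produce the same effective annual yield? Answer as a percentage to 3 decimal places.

4.120%

Compounded annually, EAR = nominal = 0.041840.
Solve (1 + r/4)^4 = 1.041840: r/4 = 1.041840^(1/4) − 1 = 0.010300, so r = 0.041199 = 4.120%.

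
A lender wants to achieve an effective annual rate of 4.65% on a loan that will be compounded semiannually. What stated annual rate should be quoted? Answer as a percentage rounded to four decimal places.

4.5972%

(1 + r/2)^2 − 1 = 0.0465, so 1 + r/2 = 1.0465^(1/2).
r/2 = 0.022986, so r = 0.045972 = 4.5972%.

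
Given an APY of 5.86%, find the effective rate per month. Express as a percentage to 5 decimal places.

0.47569%

The per-month rate i satisfies (1 + i)^12 = 1 + 0.0586.
i = 1.0586^(1/12) − 1 = 0.0047569 = 0.47569%.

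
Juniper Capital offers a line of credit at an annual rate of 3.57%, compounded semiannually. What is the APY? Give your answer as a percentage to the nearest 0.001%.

EAR = (1 + 0.0357/2)^2 − 1.
= 1.036019 − 1 = 3.602%.

3.602%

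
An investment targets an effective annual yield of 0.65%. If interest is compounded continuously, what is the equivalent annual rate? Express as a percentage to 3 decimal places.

Continuous: nominal r satisfies e^r − 1 = 0.0065.
r = ln(1 + 0.0065) = ln(1.0065) = 0.006479 = 0.648%.

0.648%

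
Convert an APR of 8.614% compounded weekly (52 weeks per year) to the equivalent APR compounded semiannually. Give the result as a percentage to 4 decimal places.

EAR = (1 + 0.08614/52)^52 − 1 = 0.089881.
Solve (1 + r/2)^2 = 1.089881: r/2 = 1.089881^(1/2) − 1 = 0.043974, so r = 0.087948 = 8.7948%.

8.7948%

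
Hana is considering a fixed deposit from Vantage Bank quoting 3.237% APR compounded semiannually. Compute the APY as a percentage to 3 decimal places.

EAR = (1 + 0.03237/2)^2 − 1.
= (1 + 0.016185)^2 − 1 = 1.032632 − 1 = 3.263%.

3.263%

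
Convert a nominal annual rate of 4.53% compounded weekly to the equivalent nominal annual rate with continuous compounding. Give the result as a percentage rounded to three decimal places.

4.528%

EAR = (1 + 0.0453/52)^52 − 1 = 0.046321.
Equivalent continuous rate: r = ln(1 + 0.046321) = 0.045280 = 4.528%.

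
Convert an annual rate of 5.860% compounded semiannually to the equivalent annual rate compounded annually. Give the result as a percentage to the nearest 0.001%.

EAR = (1 + 0.05860/2)^2 − 1 = 0.059458.
Compounded annually, the equivalent nominal rate is the EAR itself: 5.946%.

5.946%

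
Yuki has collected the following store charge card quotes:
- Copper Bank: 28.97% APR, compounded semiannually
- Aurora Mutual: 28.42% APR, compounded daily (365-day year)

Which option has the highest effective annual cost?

Copper Bank: (1 + 0.2897/2)^2 − 1 = 31.068%
Aurora Mutual: (1 + 0.2842/365)^365 − 1 = 32.855%
The highest effective annual rate is Aurora Mutual at 32.855%.

Aurora Mutual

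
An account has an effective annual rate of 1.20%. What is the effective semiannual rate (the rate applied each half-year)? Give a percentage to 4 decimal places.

The per-half-year rate i satisfies (1 + i)^2 = 1 + 0.0120.
i = 1.0120^(1/2) − 1 = 0.0059821 = 0.5982%.

0.5982%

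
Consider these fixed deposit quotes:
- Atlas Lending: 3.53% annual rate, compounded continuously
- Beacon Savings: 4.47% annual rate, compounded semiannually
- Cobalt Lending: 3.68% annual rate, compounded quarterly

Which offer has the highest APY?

Beacon Savings

Atlas Lending: e^0.0353 − 1 = 3.593%
Beacon Savings: (1 + 0.0447/2)^2 − 1 = 4.520%
Cobalt Lending: (1 + 0.0368/4)^4 − 1 = 3.731%
The highest effective annual rate is Beacon Savings at 4.520%.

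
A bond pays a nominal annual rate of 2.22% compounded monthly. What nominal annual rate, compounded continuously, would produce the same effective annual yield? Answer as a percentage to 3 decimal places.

EAR = (1 + 0.0222/12)^12 − 1 = 0.022427.
Equivalent continuous rate: r = ln(1 + 0.022427) = 0.022179 = 2.218%.

2.218%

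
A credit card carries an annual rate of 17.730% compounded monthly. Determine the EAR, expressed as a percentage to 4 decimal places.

19.2442%

EAR = (1 + 0.17730/12)^12 − 1.
= (1 + 0.014775)^12 − 1 = 1.192442 − 1 = 19.2442%.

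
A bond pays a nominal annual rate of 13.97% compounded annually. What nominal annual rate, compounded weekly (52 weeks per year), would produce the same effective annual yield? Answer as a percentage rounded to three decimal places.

Compounded annually, EAR = nominal = 0.139700.
Solve (1 + r/52)^52 = 1.139700: r/52 = 1.139700^(1/52) − 1 = 0.002518, so r = 0.130930 = 13.093%.

13.093%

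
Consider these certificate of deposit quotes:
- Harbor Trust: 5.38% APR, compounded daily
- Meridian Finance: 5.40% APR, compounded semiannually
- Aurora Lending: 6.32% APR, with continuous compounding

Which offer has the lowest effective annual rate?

Meridian Finance

Harbor Trust: (1 + 0.0538/365)^365 − 1 = 5.527%
Meridian Finance: (1 + 0.0540/2)^2 − 1 = 5.473%
Aurora Lending: e^0.0632 − 1 = 6.524%
The lowest effective annual rate is Meridian Finance at 5.473%.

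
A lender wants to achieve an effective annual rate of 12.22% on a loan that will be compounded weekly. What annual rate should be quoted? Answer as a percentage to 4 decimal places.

11.5419%

(1 + r/52)^52 − 1 = 0.1222, so 1 + r/52 = 1.1222^(1/52).
r/52 = 0.002220, so r = 0.115419 = 11.5419%.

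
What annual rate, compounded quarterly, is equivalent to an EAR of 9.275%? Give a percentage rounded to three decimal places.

(1 + r/4)^4 − 1 = 0.09275, so 1 + r/4 = 1.09275^(1/4).
r/4 = 0.022422, so r = 0.089688 = 8.969%.

8.969%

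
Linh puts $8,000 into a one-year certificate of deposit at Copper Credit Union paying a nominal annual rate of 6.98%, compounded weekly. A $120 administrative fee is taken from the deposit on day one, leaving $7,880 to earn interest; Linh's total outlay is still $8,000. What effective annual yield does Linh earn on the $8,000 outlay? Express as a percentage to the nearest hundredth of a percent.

5.62%

Value after one year: 7,880 × (1 + 0.0698/52)^52 = 7,880 × 1.072244 = $8,449.28.
Effective yield on the $8,000 outlay: 8,449.28 / 8,000 − 1 = 0.056160 = 5.62%.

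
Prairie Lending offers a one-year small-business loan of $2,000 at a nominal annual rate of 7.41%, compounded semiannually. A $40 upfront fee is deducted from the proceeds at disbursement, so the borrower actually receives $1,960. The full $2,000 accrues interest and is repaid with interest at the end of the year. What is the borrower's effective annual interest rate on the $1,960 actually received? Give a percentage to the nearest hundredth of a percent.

9.74%

Amount owed after one year: 2,000 × (1 + 0.0741/2)^2 = 2,000 × 1.075473 = $2,150.95.
Effective rate on net proceeds: 2,150.95 / 1,960 − 1 = 0.097421 = 9.74%.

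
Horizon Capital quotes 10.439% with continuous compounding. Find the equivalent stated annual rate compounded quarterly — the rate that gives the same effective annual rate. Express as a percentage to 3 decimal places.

10.576%

EAR under continuous compounding: e^0.10439 − 1 = 0.110033.
Solve (1 + r/4)^4 = 1.110033: r/4 = 1.110033^(1/4) − 1 = 0.026441, so r = 0.105764 = 10.576%.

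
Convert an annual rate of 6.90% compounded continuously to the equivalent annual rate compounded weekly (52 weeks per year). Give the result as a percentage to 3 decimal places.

EAR under continuous compounding: e^0.0690 − 1 = 0.071436.
Solve (1 + r/52)^52 = 1.071436: r/52 = 1.071436^(1/52) − 1 = 0.001328, so r = 0.069046 = 6.905%.

6.905%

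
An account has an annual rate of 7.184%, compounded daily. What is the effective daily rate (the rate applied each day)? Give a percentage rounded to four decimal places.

0.0197%

With a nominal annual rate compounded daily, the periodic rate is the nominal rate divided by 365.
i = 0.07184 / 365 = 0.0001968 = 0.0197%.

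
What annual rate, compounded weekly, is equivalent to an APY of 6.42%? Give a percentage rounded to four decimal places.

(1 + r/52)^52 − 1 = 0.0642, so 1 + r/52 = 1.0642^(1/52).
r/52 = 0.001197, so r = 0.062261 = 6.2261%.

6.2261%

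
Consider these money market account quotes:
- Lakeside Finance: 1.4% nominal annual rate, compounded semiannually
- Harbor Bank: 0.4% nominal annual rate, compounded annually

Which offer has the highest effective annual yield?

Lakeside Finance

Lakeside Finance: (1 + 0.014/2)^2 − 1 = 1.405%
Harbor Bank: compounded annually, EAR = 0.400%
The highest effective annual rate is Lakeside Finance at 1.405%.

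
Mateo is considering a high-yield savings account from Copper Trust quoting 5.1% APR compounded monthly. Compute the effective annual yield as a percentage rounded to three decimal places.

EAR = (1 + 0.051/12)^12 − 1.
= (1 + 0.004250)^12 − 1 = 1.052209 − 1 = 5.221%.

5.221%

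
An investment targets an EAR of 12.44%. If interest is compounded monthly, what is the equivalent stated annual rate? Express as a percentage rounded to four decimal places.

(1 + r/12)^12 − 1 = 0.1244, so 1 + r/12 = 1.1244^(1/12).
r/12 = 0.009819, so r = 0.117824 = 11.7824%.

11.7824%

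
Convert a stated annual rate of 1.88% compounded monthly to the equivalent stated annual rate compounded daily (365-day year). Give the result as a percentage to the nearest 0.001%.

EAR = (1 + 0.0188/12)^12 − 1 = 0.018963.
Solve (1 + r/365)^365 = 1.018963: r/365 = 1.018963^(1/365) − 1 = 0.000051, so r = 0.018786 = 1.879%.

1.879%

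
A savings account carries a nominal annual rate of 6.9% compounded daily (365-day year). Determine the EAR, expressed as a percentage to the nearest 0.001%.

EAR = (1 + 0.069/365)^365 − 1.
= 1.071429 − 1 = 7.143%.

7.143%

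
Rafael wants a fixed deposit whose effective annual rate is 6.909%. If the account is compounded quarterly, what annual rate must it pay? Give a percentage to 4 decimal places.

(1 + r/4)^4 − 1 = 0.06909, so 1 + r/4 = 1.06909^(1/4).
r/4 = 0.016842, so r = 0.067369 = 6.7369%.

6.7369%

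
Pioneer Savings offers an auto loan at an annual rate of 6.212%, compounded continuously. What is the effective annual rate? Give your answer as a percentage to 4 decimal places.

6.4090%

With continuous compounding, EAR = e^0.06212 − 1.
e^0.06212 = 1.064090, so EAR = 0.064090 = 6.4090%.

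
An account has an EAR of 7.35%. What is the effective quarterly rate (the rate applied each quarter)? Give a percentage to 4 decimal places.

The per-quarter rate i satisfies (1 + i)^4 = 1 + 0.0735.
i = 1.0735^(1/4) − 1 = 0.0178892 = 1.7889%.

1.7889%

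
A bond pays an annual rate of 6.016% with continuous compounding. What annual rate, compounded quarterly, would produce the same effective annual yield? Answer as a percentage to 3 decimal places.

6.061%

EAR under continuous compounding: e^0.06016 − 1 = 0.062006.
Solve (1 + r/4)^4 = 1.062006: r/4 = 1.062006^(1/4) − 1 = 0.015154, so r = 0.060615 = 6.061%.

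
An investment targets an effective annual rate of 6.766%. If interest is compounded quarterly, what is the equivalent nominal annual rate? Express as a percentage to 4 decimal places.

(1 + r/4)^4 − 1 = 0.06766, so 1 + r/4 = 1.06766^(1/4).
r/4 = 0.016502, so r = 0.066008 = 6.6008%.

6.6008%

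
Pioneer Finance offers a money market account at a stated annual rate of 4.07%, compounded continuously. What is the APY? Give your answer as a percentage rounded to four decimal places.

4.1540%

With continuous compounding, EAR = e^0.0407 − 1.
e^0.0407 = 1.041540, so EAR = 0.041540 = 4.1540%.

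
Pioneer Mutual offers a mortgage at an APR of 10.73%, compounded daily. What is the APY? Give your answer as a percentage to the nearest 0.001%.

EAR = (1 + 0.1073/365)^365 − 1.
= 1.113251 − 1 = 11.325%.

11.325%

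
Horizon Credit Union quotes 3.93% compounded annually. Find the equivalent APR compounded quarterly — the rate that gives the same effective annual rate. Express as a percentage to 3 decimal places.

3.873%

Compounded annually, EAR = nominal = 0.039300.
Solve (1 + r/4)^4 = 1.039300: r/4 = 1.039300^(1/4) − 1 = 0.009683, so r = 0.038734 = 3.873%.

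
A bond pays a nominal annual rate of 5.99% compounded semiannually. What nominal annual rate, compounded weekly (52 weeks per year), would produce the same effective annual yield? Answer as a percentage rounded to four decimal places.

EAR = (1 + 0.0599/2)^2 − 1 = 0.060797.
Solve (1 + r/52)^52 = 1.060797: r/52 = 1.060797^(1/52) − 1 = 0.001136, so r = 0.059054 = 5.9054%.

5.9054%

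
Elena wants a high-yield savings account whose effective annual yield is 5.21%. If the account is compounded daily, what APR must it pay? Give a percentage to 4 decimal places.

5.0792%

(1 + r/365)^365 − 1 = 0.0521, so 1 + r/365 = 1.0521^(1/365).
r/365 = 0.000139, so r = 0.050792 = 5.0792%.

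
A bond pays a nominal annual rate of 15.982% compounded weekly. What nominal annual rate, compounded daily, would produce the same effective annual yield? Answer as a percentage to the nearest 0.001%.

EAR = (1 + 0.15982/52)^52 − 1 = 0.173012.
Solve (1 + r/365)^365 = 1.173012: r/365 = 1.173012^(1/365) − 1 = 0.000437, so r = 0.159610 = 15.961%.

15.961%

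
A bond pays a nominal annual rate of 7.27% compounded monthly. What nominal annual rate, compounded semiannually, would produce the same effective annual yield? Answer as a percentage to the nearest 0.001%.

7.381%

EAR = (1 + 0.0727/12)^12 − 1 = 0.075172.
Solve (1 + r/2)^2 = 1.075172: r/2 = 1.075172^(1/2) − 1 = 0.036905, so r = 0.073810 = 7.381%.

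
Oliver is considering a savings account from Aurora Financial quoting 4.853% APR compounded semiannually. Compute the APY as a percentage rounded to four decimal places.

4.9119%

EAR = (1 + 0.04853/2)^2 − 1.
= (1 + 0.024265)^2 − 1 = 1.049119 − 1 = 4.9119%.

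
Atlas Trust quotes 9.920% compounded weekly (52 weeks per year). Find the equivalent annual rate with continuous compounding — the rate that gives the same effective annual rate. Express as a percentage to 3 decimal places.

EAR = (1 + 0.09920/52)^52 − 1 = 0.104183.
Equivalent continuous rate: r = ln(1 + 0.104183) = 0.099105 = 9.911%.

9.911%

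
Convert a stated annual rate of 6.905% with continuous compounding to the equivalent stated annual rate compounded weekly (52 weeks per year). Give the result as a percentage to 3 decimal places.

EAR under continuous compounding: e^0.06905 − 1 = 0.071490.
Solve (1 + r/52)^52 = 1.071490: r/52 = 1.071490^(1/52) − 1 = 0.001329, so r = 0.069096 = 6.910%.

6.910%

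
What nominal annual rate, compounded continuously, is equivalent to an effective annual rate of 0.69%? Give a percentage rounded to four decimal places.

Continuous: nominal r satisfies e^r − 1 = 0.0069.
r = ln(1 + 0.0069) = ln(1.0069) = 0.006876 = 0.6876%.

0.6876%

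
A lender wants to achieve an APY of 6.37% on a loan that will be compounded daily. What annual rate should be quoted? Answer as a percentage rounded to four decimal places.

(1 + r/365)^365 − 1 = 0.0637, so 1 + r/365 = 1.0637^(1/365).
r/365 = 0.000169, so r = 0.061759 = 6.1759%.

6.1759%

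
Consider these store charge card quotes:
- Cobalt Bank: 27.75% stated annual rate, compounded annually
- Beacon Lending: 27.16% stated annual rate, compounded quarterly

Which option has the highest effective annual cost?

Beacon Lending

Cobalt Bank: compounded annually, EAR = 27.750%
Beacon Lending: (1 + 0.2716/4)^4 − 1 = 30.054%
The highest effective annual rate is Beacon Lending at 30.054%.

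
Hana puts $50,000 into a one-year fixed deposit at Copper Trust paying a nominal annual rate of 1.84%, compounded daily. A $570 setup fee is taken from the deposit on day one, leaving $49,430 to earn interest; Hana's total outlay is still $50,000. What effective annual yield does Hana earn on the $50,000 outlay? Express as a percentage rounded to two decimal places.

Value after one year: 49,430 × (1 + 0.0184/365)^365 = 49,430 × 1.018570 = $50,347.91.
Effective yield on the $50,000 outlay: 50,347.91 / 50,000 − 1 = 0.006958 = 0.70%.

0.70%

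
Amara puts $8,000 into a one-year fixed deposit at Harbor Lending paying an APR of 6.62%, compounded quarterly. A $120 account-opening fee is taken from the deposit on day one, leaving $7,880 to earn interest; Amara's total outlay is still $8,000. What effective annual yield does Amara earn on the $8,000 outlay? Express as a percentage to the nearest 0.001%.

Value after one year: 7,880 × (1 + 0.0662/4)^4 = 7,880 × 1.067862 = $8,414.75.
Effective yield on the $8,000 outlay: 8,414.75 / 8,000 − 1 = 0.051844 = 5.184%.

5.184%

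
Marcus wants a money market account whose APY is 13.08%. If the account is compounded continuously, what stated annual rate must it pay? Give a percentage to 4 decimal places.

12.2925%

Continuous: nominal r satisfies e^r − 1 = 0.1308.
r = ln(1 + 0.1308) = ln(1.1308) = 0.122925 = 12.2925%.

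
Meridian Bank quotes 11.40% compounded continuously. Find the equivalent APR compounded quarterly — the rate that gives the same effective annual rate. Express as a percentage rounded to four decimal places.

EAR under continuous compounding: e^0.1140 − 1 = 0.120752.
Solve (1 + r/4)^4 = 1.120752: r/4 = 1.120752^(1/4) − 1 = 0.028910, so r = 0.115640 = 11.5640%.

11.5640%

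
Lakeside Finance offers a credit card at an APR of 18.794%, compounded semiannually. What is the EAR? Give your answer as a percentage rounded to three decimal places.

19.677%

EAR = (1 + 0.18794/2)^2 − 1.
= 1.196770 − 1 = 19.677%.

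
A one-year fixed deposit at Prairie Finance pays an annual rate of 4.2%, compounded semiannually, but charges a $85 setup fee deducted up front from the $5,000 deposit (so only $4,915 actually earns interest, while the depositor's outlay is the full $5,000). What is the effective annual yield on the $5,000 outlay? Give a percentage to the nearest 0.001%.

2.472%

Value after one year: 4,915 × (1 + 0.042/2)^2 = 4,915 × 1.042441 = $5,123.60.
Effective yield on the $5,000 outlay: 5,123.60 / 5,000 − 1 = 0.024720 = 2.472%.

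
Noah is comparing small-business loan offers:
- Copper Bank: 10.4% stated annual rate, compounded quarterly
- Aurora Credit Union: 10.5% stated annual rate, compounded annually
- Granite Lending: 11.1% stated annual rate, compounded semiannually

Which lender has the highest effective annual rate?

Copper Bank: (1 + 0.104/4)^4 − 1 = 10.813%
Aurora Credit Union: compounded annually, EAR = 10.500%
Granite Lending: (1 + 0.111/2)^2 − 1 = 11.408%
The highest effective annual rate is Granite Lending at 11.408%.

Granite Lending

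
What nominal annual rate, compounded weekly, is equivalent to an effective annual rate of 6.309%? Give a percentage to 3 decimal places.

(1 + r/52)^52 − 1 = 0.06309, so 1 + r/52 = 1.06309^(1/52).
r/52 = 0.001177, so r = 0.061216 = 6.122%.

6.122%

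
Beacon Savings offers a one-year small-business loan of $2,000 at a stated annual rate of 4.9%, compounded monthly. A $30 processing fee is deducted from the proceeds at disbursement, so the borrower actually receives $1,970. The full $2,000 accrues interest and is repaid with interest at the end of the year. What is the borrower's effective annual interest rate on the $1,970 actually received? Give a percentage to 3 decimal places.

Amount owed after one year: 2,000 × (1 + 0.049/12)^12 = 2,000 × 1.050116 = $2,100.23.
Effective rate on net proceeds: 2,100.23 / 1,970 − 1 = 0.066107 = 6.611%.

6.611%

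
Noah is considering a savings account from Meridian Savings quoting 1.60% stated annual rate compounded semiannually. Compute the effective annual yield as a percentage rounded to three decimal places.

EAR = (1 + 0.0160/2)^2 − 1.
= 1.016064 − 1 = 1.606%.

1.606%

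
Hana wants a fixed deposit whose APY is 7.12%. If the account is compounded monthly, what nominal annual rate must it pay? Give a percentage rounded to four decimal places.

(1 + r/12)^12 − 1 = 0.0712, so 1 + r/12 = 1.0712^(1/12).
r/12 = 0.005748, so r = 0.068977 = 6.8977%.

6.8977%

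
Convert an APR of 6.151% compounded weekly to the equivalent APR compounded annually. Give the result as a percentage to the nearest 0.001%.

EAR = (1 + 0.06151/52)^52 − 1 = 0.063402.
Compounded annually, the equivalent nominal rate is the EAR itself: 6.340%.

6.340%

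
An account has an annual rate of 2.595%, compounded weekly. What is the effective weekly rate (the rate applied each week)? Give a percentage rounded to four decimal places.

0.0499%

With a nominal annual rate compounded weekly, the periodic rate is the nominal rate divided by 52.
i = 0.02595 / 52 = 0.0004990 = 0.0499%.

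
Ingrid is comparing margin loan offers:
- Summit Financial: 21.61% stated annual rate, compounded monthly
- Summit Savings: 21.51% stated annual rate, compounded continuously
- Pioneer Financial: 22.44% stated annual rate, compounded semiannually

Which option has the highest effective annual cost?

Summit Savings

Summit Financial: (1 + 0.2161/12)^12 − 1 = 23.884%
Summit Savings: e^0.2151 − 1 = 23.999%
Pioneer Financial: (1 + 0.2244/2)^2 − 1 = 23.699%
The highest effective annual rate is Summit Savings at 23.999%.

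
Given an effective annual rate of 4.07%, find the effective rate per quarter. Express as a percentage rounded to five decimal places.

1.00233%

The per-quarter rate i satisfies (1 + i)^4 = 1 + 0.0407.
i = 1.0407^(1/4) − 1 = 0.0100233 = 1.00233%.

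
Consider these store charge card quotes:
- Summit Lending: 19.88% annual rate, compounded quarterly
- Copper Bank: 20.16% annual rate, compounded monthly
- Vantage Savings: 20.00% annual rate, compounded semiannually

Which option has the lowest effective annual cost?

Summit Lending: (1 + 0.1988/4)^4 − 1 = 21.412%
Copper Bank: (1 + 0.2016/12)^12 − 1 = 22.131%
Vantage Savings: (1 + 0.2000/2)^2 − 1 = 21.000%
The lowest effective annual rate is Vantage Savings at 21.000%.

Vantage Savings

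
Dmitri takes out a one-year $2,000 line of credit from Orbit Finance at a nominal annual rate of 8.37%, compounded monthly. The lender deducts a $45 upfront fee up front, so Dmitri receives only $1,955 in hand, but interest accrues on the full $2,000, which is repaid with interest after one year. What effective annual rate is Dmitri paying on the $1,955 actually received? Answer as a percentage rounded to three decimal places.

Amount owed after one year: 2,000 × (1 + 0.0837/12)^12 = 2,000 × 1.086987 = $2,173.97.
Effective rate on net proceeds: 2,173.97 / 1,955 − 1 = 0.112007 = 11.201%.

11.201%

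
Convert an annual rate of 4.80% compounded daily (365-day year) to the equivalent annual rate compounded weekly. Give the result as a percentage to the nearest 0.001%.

4.802%

EAR = (1 + 0.0480/365)^365 − 1 = 0.049167.
Solve (1 + r/52)^52 = 1.049167: r/52 = 1.049167^(1/52) − 1 = 0.000923, so r = 0.048019 = 4.802%.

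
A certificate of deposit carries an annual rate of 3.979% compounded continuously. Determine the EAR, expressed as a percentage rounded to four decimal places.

4.0592%

With continuous compounding, EAR = e^0.03979 − 1.
e^0.03979 = 1.040592, so EAR = 0.040592 = 4.0592%.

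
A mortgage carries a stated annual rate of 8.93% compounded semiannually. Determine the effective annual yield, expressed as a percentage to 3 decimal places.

EAR = (1 + 0.0893/2)^2 − 1.
= 1.091294 − 1 = 9.129%.

9.129%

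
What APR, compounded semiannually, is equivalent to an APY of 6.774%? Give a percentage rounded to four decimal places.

6.6630%

(1 + r/2)^2 − 1 = 0.06774, so 1 + r/2 = 1.06774^(1/2).
r/2 = 0.033315, so r = 0.066630 = 6.6630%.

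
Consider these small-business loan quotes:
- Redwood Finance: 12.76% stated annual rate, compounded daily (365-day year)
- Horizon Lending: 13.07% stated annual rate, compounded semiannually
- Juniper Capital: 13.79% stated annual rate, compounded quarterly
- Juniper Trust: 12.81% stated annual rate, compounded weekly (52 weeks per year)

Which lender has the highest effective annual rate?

Juniper Capital

Redwood Finance: (1 + 0.1276/365)^365 − 1 = 13.607%
Horizon Lending: (1 + 0.1307/2)^2 − 1 = 13.497%
Juniper Capital: (1 + 0.1379/4)^4 − 1 = 14.520%
Juniper Trust: (1 + 0.1281/52)^52 − 1 = 13.649%
The highest effective annual rate is Juniper Capital at 14.520%.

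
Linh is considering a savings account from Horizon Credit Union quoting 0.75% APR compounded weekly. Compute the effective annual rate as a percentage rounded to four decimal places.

EAR = (1 + 0.0075/52)^52 − 1.
= 1.007528 − 1 = 0.7528%.

0.7528%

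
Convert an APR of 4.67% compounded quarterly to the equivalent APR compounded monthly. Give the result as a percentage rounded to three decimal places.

EAR = (1 + 0.0467/4)^4 − 1 = 0.047524.
Solve (1 + r/12)^12 = 1.047524: r/12 = 1.047524^(1/12) − 1 = 0.003877, so r = 0.046519 = 4.652%.

4.652%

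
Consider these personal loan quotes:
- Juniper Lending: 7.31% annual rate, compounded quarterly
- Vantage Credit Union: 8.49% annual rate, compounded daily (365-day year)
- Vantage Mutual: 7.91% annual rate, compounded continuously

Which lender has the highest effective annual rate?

Juniper Lending: (1 + 0.0731/4)^4 − 1 = 7.513%
Vantage Credit Union: (1 + 0.0849/365)^365 − 1 = 8.860%
Vantage Mutual: e^0.0791 − 1 = 8.231%
The highest effective annual rate is Vantage Credit Union at 8.860%.

Vantage Credit Union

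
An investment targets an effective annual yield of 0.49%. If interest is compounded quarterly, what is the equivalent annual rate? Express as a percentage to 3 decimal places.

0.489%

(1 + r/4)^4 − 1 = 0.0049, so 1 + r/4 = 1.0049^(1/4).
r/4 = 0.001223, so r = 0.004891 = 0.489%.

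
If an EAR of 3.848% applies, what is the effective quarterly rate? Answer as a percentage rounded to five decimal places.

The per-quarter rate i satisfies (1 + i)^4 = 1 + 0.03848.
i = 1.03848^(1/4) − 1 = 0.0094842 = 0.94842%.

0.94842%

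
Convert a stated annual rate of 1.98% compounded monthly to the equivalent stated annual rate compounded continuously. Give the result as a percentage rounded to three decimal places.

EAR = (1 + 0.0198/12)^12 − 1 = 0.019981.
Equivalent continuous rate: r = ln(1 + 0.019981) = 0.019784 = 1.978%.

1.978%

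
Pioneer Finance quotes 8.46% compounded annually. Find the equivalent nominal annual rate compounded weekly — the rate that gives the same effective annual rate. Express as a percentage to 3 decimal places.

8.127%

Compounded annually, EAR = nominal = 0.084600.
Solve (1 + r/52)^52 = 1.084600: r/52 = 1.084600^(1/52) − 1 = 0.001563, so r = 0.081275 = 8.127%.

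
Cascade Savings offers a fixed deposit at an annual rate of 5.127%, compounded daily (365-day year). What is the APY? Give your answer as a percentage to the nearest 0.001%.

EAR = (1 + 0.05127/365)^365 − 1.
= (1 + 0.000140)^365 − 1 = 1.052603 − 1 = 5.260%.

5.260%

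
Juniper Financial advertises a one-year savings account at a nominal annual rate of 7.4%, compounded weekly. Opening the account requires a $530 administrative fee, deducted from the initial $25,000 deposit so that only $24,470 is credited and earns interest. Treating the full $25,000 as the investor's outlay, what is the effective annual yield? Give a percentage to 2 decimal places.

Value after one year: 24,470 × (1 + 0.074/52)^52 = 24,470 × 1.076750 = $26,348.08.
Effective yield on the $25,000 outlay: 26,348.08 / 25,000 − 1 = 0.053923 = 5.39%.

5.39%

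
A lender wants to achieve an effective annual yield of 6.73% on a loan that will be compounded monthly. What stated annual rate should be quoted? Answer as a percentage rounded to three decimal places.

6.531%

(1 + r/12)^12 − 1 = 0.0673, so 1 + r/12 = 1.0673^(1/12).
r/12 = 0.005442, so r = 0.065309 = 6.531%.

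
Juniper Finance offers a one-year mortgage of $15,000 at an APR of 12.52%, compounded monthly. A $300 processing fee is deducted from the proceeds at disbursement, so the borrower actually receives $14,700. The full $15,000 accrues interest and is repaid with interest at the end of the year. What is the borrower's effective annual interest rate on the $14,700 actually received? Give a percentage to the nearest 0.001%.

15.576%

Amount owed after one year: 15,000 × (1 + 0.1252/12)^12 = 15,000 × 1.132640 = $16,989.60.
Effective rate on net proceeds: 16,989.60 / 14,700 − 1 = 0.155755 = 15.576%.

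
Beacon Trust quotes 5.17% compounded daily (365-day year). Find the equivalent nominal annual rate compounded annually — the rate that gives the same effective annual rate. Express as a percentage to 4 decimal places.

5.3056%

EAR = (1 + 0.0517/365)^365 − 1 = 0.053056.
Compounded annually, the equivalent nominal rate is the EAR itself: 5.3056%.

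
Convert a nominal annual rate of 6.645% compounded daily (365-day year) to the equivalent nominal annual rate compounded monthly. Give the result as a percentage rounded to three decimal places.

EAR = (1 + 0.06645/365)^365 − 1 = 0.068701.
Solve (1 + r/12)^12 = 1.068701: r/12 = 1.068701^(1/12) − 1 = 0.005552, so r = 0.066628 = 6.663%.

6.663%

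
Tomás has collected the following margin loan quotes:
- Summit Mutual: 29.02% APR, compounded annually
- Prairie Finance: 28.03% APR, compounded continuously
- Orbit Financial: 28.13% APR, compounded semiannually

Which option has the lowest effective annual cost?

Summit Mutual: compounded annually, EAR = 29.020%
Prairie Finance: e^0.2803 − 1 = 32.353%
Orbit Financial: (1 + 0.2813/2)^2 − 1 = 30.108%
The lowest effective annual rate is Summit Mutual at 29.020%.

Summit Mutual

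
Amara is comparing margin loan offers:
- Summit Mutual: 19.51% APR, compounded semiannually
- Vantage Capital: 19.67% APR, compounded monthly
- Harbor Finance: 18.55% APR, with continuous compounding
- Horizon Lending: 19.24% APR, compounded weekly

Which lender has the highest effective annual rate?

Summit Mutual: (1 + 0.1951/2)^2 − 1 = 20.462%
Vantage Capital: (1 + 0.1967/12)^12 − 1 = 21.544%
Harbor Finance: e^0.1855 − 1 = 20.382%
Horizon Lending: (1 + 0.1924/52)^52 − 1 = 21.172%
The highest effective annual rate is Vantage Capital at 21.544%.

Vantage Capital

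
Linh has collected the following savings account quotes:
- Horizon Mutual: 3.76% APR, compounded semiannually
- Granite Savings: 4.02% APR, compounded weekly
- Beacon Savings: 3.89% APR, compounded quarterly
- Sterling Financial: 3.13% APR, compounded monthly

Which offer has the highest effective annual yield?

Granite Savings

Horizon Mutual: (1 + 0.0376/2)^2 − 1 = 3.795%
Granite Savings: (1 + 0.0402/52)^52 − 1 = 4.100%
Beacon Savings: (1 + 0.0389/4)^4 − 1 = 3.947%
Sterling Financial: (1 + 0.0313/12)^12 − 1 = 3.175%
The highest effective annual rate is Granite Savings at 4.100%.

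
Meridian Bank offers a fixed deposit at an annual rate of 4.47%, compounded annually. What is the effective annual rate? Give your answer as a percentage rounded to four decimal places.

Annual compounding means the effective rate equals the nominal rate: 4.4700%.

4.4700%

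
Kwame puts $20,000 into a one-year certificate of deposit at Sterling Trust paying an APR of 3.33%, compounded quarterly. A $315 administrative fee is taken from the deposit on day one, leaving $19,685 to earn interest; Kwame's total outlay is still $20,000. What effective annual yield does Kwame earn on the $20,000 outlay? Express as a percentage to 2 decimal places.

Value after one year: 19,685 × (1 + 0.0333/4)^4 = 19,685 × 1.033718 = $20,348.74.
Effective yield on the $20,000 outlay: 20,348.74 / 20,000 − 1 = 0.017437 = 1.74%.

1.74%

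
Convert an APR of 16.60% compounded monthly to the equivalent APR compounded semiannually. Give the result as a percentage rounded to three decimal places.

EAR = (1 + 0.1660/12)^12 − 1 = 0.179231.
Solve (1 + r/2)^2 = 1.179231: r/2 = 1.179231^(1/2) − 1 = 0.085924, so r = 0.171848 = 17.185%.

17.185%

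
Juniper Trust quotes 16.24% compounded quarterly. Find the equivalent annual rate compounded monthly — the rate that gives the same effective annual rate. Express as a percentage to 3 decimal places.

EAR = (1 + 0.1624/4)^4 − 1 = 0.172561.
Solve (1 + r/12)^12 = 1.172561: r/12 = 1.172561^(1/12) − 1 = 0.013354, so r = 0.160250 = 16.025%.

16.025%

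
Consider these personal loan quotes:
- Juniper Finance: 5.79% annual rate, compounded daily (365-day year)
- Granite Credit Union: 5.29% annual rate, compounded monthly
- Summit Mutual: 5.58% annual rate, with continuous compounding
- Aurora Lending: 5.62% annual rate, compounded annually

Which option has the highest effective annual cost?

Juniper Finance

Juniper Finance: (1 + 0.0579/365)^365 − 1 = 5.960%
Granite Credit Union: (1 + 0.0529/12)^12 − 1 = 5.420%
Summit Mutual: e^0.0558 − 1 = 5.739%
Aurora Lending: compounded annually, EAR = 5.620%
The highest effective annual rate is Juniper Finance at 5.960%.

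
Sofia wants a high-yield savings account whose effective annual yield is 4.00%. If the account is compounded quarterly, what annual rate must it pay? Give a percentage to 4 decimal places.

3.9414%

(1 + r/4)^4 − 1 = 0.0400, so 1 + r/4 = 1.0400^(1/4).
r/4 = 0.009853, so r = 0.039414 = 3.9414%.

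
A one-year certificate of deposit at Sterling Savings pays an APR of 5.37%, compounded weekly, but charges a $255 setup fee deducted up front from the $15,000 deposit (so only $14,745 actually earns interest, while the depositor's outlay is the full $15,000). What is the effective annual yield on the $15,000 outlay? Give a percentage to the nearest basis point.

Value after one year: 14,745 × (1 + 0.0537/52)^52 = 14,745 × 1.055139 = $15,558.02.
Effective yield on the $15,000 outlay: 15,558.02 / 15,000 − 1 = 0.037201 = 3.72%.

3.72%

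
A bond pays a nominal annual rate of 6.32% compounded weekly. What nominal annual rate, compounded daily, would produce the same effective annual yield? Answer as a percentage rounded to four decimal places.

6.3167%

EAR = (1 + 0.0632/52)^52 − 1 = 0.065199.
Solve (1 + r/365)^365 = 1.065199: r/365 = 1.065199^(1/365) − 1 = 0.000173, so r = 0.063167 = 6.3167%.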